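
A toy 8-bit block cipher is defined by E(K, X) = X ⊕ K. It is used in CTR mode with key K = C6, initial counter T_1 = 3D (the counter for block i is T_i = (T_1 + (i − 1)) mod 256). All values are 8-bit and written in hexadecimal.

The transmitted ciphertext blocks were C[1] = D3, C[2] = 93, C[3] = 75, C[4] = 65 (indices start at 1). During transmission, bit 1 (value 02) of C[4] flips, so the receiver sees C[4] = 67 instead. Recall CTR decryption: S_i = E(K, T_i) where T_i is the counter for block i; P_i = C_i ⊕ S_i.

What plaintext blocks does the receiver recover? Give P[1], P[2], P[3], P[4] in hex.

Only C[4] changed, to 67. In CTR, a change in C_i flips the same bit in P_i only; the keystream is unaffected. Decrypting the received ciphertext:
P[1]: T = 3D, S = E(K, T) = FB; D3 ⊕ FB = 28.
P[2]: T = 3E, S = E(K, T) = F8; 93 ⊕ F8 = 6B.
P[3]: T = 3F, S = E(K, T) = F9; 75 ⊕ F9 = 8C.
P[4]: T = 40, S = E(K, T) = 86; 67 ⊕ 86 = E1.
Blocks that differ from the original plaintext: P[4].

P[1] = 28, P[2] = 6B, P[3] = 8C, P[4] = E1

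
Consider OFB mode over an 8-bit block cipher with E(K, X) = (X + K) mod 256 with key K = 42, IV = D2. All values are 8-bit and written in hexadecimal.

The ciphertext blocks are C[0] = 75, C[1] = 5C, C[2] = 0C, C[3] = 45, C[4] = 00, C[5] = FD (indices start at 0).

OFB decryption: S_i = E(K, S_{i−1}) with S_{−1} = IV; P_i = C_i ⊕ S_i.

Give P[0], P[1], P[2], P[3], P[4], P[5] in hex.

P[0] = 61, P[1] = 0A, P[2] = 94, P[3] = 9F, P[4] = 1C, P[5] = A3

P[0]: S = E(K, D2) = 14; 75 ⊕ 14 = 61.
P[1]: S = E(K, 14) = 56; 5C ⊕ 56 = 0A.
P[2]: S = E(K, 56) = 98; 0C ⊕ 98 = 94.
P[3]: S = E(K, 98) = DA; 45 ⊕ DA = 9F.
P[4]: S = E(K, DA) = 1C; 00 ⊕ 1C = 1C.
P[5]: S = E(K, 1C) = 5E; FD ⊕ 5E = A3.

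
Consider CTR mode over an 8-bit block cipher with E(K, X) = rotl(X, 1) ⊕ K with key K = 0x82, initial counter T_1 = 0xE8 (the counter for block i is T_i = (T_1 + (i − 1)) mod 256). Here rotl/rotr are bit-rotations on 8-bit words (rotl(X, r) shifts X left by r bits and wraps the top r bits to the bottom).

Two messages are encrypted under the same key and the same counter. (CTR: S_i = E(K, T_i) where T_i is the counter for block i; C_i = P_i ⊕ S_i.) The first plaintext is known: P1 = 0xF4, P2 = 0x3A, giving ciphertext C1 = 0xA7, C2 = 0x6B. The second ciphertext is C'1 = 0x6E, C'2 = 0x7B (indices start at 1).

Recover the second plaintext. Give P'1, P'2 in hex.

P'1 = 0x3D, P'2 = 0x2A

In CTR with a reused counter, both messages share the same keystream S_i, so C_i ⊕ C'_i = P_i ⊕ P'_i and thus P'_i = P_i ⊕ C_i ⊕ C'_i.
P'1: 0xF4 ⊕ 0xA7 ⊕ 0x6E = 0x3D.
P'2: 0x3A ⊕ 0x6B ⊕ 0x7B = 0x2A.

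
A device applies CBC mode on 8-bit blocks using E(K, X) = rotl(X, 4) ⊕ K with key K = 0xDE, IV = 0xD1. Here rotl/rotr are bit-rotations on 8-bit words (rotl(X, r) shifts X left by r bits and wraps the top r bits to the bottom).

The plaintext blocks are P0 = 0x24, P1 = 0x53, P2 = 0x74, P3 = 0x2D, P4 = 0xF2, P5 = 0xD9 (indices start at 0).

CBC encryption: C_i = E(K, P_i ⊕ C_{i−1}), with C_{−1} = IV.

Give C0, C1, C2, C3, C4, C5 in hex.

C0: P0 ⊕ 0xD1 = 0xF5; E(K, 0xF5) = 0x81.
C1: P1 ⊕ 0x81 = 0xD2; E(K, 0xD2) = 0xF3.
C2: P2 ⊕ 0xF3 = 0x87; E(K, 0x87) = 0xA6.
C3: P3 ⊕ 0xA6 = 0x8B; E(K, 0x8B) = 0x66.
C4: P4 ⊕ 0x66 = 0x94; E(K, 0x94) = 0x97.
C5: P5 ⊕ 0x97 = 0x4E; E(K, 0x4E) = 0x3A.

C0 = 0x81, C1 = 0xF3, C2 = 0xA6, C3 = 0x66, C4 = 0x97, C5 = 0x3A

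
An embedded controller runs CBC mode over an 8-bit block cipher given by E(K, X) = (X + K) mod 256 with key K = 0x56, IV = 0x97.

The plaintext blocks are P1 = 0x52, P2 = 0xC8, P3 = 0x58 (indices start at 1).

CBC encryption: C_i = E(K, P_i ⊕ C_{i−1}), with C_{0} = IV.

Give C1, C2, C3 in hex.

C1 = 0x1B, C2 = 0x29, C3 = 0xC7

C1: P1 ⊕ 0x97 = 0xC5; E(K, 0xC5) = 0x1B.
C2: P2 ⊕ 0x1B = 0xD3; E(K, 0xD3) = 0x29.
C3: P3 ⊕ 0x29 = 0x71; E(K, 0x71) = 0xC7.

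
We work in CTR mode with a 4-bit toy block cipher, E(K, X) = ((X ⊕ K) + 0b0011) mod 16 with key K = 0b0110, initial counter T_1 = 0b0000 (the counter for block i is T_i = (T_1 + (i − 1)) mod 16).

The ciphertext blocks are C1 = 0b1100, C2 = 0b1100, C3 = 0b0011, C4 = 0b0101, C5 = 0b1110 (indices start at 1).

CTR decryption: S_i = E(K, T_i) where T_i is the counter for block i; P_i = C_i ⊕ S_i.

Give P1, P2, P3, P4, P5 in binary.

P1: T = 0b0000, S = E(K, T) = 0b1001; 0b1100 ⊕ 0b1001 = 0b0101.
P2: T = 0b0001, S = E(K, T) = 0b1010; 0b1100 ⊕ 0b1010 = 0b0110.
P3: T = 0b0010, S = E(K, T) = 0b0111; 0b0011 ⊕ 0b0111 = 0b0100.
P4: T = 0b0011, S = E(K, T) = 0b1000; 0b0101 ⊕ 0b1000 = 0b1101.
P5: T = 0b0100, S = E(K, T) = 0b0101; 0b1110 ⊕ 0b0101 = 0b1011.

P1 = 0b0101, P2 = 0b0110, P3 = 0b0100, P4 = 0b1101, P5 = 0b1011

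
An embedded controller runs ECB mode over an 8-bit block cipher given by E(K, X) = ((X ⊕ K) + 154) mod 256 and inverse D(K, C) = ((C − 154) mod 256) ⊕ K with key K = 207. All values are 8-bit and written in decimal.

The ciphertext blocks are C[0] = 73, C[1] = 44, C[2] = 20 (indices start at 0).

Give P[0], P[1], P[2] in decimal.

ECB decryption: P_i = D(K, C_i).
P[0]: D(K, 73) = 96.
P[1]: D(K, 44) = 93.
P[2]: D(K, 20) = 181.

P[0] = 96, P[1] = 93, P[2] = 181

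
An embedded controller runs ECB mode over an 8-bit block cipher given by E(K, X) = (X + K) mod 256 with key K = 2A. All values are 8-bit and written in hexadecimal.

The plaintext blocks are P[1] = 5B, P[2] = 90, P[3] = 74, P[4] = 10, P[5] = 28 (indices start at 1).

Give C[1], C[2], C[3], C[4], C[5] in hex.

C[1] = 85, C[2] = BA, C[3] = 9E, C[4] = 3A, C[5] = 52

ECB encryption: C_i = E(K, P_i).
C[1]: E(K, 5B) = 85.
C[2]: E(K, 90) = BA.
C[3]: E(K, 74) = 9E.
C[4]: E(K, 10) = 3A.
C[5]: E(K, 28) = 52.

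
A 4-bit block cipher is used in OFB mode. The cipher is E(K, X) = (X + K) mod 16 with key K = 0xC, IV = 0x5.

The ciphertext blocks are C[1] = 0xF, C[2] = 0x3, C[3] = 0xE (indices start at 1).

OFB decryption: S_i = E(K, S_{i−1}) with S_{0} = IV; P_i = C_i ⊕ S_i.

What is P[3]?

P[3] = 0x7

P[1]: S = E(K, 0x5) = 0x1; 0xF ⊕ 0x1 = 0xE.
P[2]: S = E(K, 0x1) = 0xD; 0x3 ⊕ 0xD = 0xE.
P[3]: S = E(K, 0xD) = 0x9; 0xE ⊕ 0x9 = 0x7.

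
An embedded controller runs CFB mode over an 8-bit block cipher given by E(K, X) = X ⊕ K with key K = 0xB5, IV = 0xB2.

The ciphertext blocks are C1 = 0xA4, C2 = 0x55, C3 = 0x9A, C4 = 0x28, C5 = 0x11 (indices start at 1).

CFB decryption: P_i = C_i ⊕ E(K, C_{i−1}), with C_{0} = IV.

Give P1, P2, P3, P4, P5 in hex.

P1: E(K, 0xB2) = 0x07; 0xA4 ⊕ 0x07 = 0xA3.
P2: E(K, 0xA4) = 0x11; 0x55 ⊕ 0x11 = 0x44.
P3: E(K, 0x55) = 0xE0; 0x9A ⊕ 0xE0 = 0x7A.
P4: E(K, 0x9A) = 0x2F; 0x28 ⊕ 0x2F = 0x07.
P5: E(K, 0x28) = 0x9D; 0x11 ⊕ 0x9D = 0x8C.

P1 = 0xA3, P2 = 0x44, P3 = 0x7A, P4 = 0x07, P5 = 0x8C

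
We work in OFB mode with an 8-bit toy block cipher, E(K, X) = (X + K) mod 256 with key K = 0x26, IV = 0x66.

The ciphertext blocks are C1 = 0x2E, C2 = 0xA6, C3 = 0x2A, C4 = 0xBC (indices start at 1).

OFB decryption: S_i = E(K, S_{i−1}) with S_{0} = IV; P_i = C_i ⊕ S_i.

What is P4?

P1: S = E(K, 0x66) = 0x8C; 0x2E ⊕ 0x8C = 0xA2.
P2: S = E(K, 0x8C) = 0xB2; 0xA6 ⊕ 0xB2 = 0x14.
P3: S = E(K, 0xB2) = 0xD8; 0x2A ⊕ 0xD8 = 0xF2.
P4: S = E(K, 0xD8) = 0xFE; 0xBC ⊕ 0xFE = 0x42.

P4 = 0x42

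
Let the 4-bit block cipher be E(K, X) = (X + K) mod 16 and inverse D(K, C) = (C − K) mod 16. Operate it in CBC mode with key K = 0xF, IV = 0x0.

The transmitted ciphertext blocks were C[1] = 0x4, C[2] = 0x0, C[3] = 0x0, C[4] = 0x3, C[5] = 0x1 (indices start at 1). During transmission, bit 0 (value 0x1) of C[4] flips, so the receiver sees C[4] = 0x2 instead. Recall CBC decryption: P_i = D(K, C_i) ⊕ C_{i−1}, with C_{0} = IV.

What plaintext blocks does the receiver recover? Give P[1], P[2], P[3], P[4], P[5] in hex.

Only C[4] changed, to 0x2. In CBC, a change in C_i garbles P_i and flips the same bit in P_{i+1}. Decrypting the received ciphertext:
P[1]: D(K, 0x4) = 0x5; 0x5 ⊕ 0x0 = 0x5.
P[2]: D(K, 0x0) = 0x1; 0x1 ⊕ 0x4 = 0x5.
P[3]: D(K, 0x0) = 0x1; 0x1 ⊕ 0x0 = 0x1.
P[4]: D(K, 0x2) = 0x3; 0x3 ⊕ 0x0 = 0x3.
P[5]: D(K, 0x1) = 0x2; 0x2 ⊕ 0x2 = 0x0.
Blocks that differ from the original plaintext: P[4], P[5].

P[1] = 0x5, P[2] = 0x5, P[3] = 0x1, P[4] = 0x3, P[5] = 0x0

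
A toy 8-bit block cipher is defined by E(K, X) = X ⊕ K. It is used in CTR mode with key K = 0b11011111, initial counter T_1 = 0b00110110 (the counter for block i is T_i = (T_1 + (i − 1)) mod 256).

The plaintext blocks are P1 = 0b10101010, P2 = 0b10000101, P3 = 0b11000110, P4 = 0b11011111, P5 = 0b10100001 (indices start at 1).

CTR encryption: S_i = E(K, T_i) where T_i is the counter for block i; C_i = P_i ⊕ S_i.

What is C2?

C1: T = 0b00110110, S = E(K, T) = 0b11101001; 0b10101010 ⊕ 0b11101001 = 0b01000011.
C2: T = 0b00110111, S = E(K, T) = 0b11101000; 0b10000101 ⊕ 0b11101000 = 0b01101101.

C2 = 0b01101101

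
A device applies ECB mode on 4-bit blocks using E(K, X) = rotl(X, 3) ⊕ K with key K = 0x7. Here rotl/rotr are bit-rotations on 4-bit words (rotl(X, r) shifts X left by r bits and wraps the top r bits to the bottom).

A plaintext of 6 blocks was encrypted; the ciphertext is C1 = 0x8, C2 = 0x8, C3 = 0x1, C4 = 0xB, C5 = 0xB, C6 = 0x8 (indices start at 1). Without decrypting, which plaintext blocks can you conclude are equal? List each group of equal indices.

P1 = P2 = P6; P4 = P5

ECB encrypts each block independently with the same key, so equal ciphertext blocks imply equal plaintext blocks.
C1 = C2 = C6 = 0x8, so P1 = P2 = P6.
C4 = C5 = 0xB, so P4 = P5.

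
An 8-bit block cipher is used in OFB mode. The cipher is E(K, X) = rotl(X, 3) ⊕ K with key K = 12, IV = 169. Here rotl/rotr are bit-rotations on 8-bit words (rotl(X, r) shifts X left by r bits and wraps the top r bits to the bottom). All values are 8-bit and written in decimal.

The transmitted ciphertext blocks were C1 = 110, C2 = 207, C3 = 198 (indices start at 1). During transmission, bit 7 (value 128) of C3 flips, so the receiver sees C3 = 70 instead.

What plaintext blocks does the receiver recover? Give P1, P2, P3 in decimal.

P1 = 47, P2 = 201, P3 = 122

OFB decryption: S_i = E(K, S_{i−1}) with S_{0} = IV; P_i = C_i ⊕ S_i.
Only C3 changed, to 70. In OFB, a change in C_i flips the same bit in P_i only; the keystream is unaffected. Decrypting the received ciphertext:
P1: S = E(K, 169) = 65; 110 ⊕ 65 = 47.
P2: S = E(K, 65) = 6; 207 ⊕ 6 = 201.
P3: S = E(K, 6) = 60; 70 ⊕ 60 = 122.
Blocks that differ from the original plaintext: P3.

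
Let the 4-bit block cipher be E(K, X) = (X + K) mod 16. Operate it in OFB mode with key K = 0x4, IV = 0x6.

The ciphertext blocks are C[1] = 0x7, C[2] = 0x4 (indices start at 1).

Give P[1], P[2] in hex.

OFB decryption: S_i = E(K, S_{i−1}) with S_{0} = IV; P_i = C_i ⊕ S_i.
P[1]: S = E(K, 0x6) = 0xA; 0x7 ⊕ 0xA = 0xD.
P[2]: S = E(K, 0xA) = 0xE; 0x4 ⊕ 0xE = 0xA.

P[1] = 0xD, P[2] = 0xA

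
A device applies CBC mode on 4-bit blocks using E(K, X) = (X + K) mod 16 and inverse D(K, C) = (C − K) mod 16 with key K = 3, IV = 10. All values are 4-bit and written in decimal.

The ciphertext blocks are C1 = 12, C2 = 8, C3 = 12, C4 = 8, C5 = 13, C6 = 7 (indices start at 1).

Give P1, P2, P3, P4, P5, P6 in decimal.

CBC decryption: P_i = D(K, C_i) ⊕ C_{i−1}, with C_{0} = IV.
P1: D(K, 12) = 9; 9 ⊕ 10 = 3.
P2: D(K, 8) = 5; 5 ⊕ 12 = 9.
P3: D(K, 12) = 9; 9 ⊕ 8 = 1.
P4: D(K, 8) = 5; 5 ⊕ 12 = 9.
P5: D(K, 13) = 10; 10 ⊕ 8 = 2.
P6: D(K, 7) = 4; 4 ⊕ 13 = 9.

P1 = 3, P2 = 9, P3 = 1, P4 = 9, P5 = 2, P6 = 9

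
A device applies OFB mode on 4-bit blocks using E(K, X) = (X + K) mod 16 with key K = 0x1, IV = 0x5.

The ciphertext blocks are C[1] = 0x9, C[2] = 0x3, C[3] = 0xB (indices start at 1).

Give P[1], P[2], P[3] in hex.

P[1] = 0xF, P[2] = 0x4, P[3] = 0x3

OFB decryption: S_i = E(K, S_{i−1}) with S_{0} = IV; P_i = C_i ⊕ S_i.
P[1]: S = E(K, 0x5) = 0x6; 0x9 ⊕ 0x6 = 0xF.
P[2]: S = E(K, 0x6) = 0x7; 0x3 ⊕ 0x7 = 0x4.
P[3]: S = E(K, 0x7) = 0x8; 0xB ⊕ 0x8 = 0x3.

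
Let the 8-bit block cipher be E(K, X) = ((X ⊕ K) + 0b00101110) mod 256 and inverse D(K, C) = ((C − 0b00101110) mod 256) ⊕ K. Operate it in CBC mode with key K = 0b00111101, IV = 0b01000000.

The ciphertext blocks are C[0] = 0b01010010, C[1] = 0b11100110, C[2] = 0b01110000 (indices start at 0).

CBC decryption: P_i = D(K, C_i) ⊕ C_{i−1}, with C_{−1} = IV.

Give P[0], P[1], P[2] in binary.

P[0]: D(K, 0b01010010) = 0b00011001; 0b00011001 ⊕ 0b01000000 = 0b01011001.
P[1]: D(K, 0b11100110) = 0b10000101; 0b10000101 ⊕ 0b01010010 = 0b11010111.
P[2]: D(K, 0b01110000) = 0b01111111; 0b01111111 ⊕ 0b11100110 = 0b10011001.

P[0] = 0b01011001, P[1] = 0b11010111, P[2] = 0b10011001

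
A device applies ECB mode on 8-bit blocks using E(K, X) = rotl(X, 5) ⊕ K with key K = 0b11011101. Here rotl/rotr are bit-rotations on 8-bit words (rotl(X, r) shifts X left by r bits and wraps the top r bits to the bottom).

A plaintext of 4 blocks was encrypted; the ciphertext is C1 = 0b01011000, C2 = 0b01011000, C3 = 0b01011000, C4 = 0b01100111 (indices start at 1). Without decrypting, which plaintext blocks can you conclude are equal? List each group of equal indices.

ECB encrypts each block independently with the same key, so equal ciphertext blocks imply equal plaintext blocks.
C1 = C2 = C3 = 0b01011000, so P1 = P2 = P3.

P1 = P2 = P3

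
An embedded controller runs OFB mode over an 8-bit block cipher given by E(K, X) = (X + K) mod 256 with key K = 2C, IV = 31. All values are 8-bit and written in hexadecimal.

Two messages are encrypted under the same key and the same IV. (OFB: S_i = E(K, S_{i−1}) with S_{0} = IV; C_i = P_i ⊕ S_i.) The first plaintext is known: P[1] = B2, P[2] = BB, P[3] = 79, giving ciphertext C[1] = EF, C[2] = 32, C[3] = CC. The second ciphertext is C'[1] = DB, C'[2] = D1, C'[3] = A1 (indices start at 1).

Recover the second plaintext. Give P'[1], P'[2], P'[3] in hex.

P'[1] = 86, P'[2] = 58, P'[3] = 14

In OFB with a reused IV, both messages share the same keystream S_i, so C_i ⊕ C'_i = P_i ⊕ P'_i and thus P'_i = P_i ⊕ C_i ⊕ C'_i.
P'[1]: B2 ⊕ EF ⊕ DB = 86.
P'[2]: BB ⊕ 32 ⊕ D1 = 58.
P'[3]: 79 ⊕ CC ⊕ A1 = 14.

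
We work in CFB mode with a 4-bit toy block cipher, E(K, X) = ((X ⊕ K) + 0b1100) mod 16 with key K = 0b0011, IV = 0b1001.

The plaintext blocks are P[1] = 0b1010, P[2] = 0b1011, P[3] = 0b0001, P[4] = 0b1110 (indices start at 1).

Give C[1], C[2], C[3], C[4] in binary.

CFB encryption: C_i = P_i ⊕ E(K, C_{i−1}), with C_{0} = IV.
C[1]: E(K, 0b1001) = 0b0110; 0b1010 ⊕ 0b0110 = 0b1100.
C[2]: E(K, 0b1100) = 0b1011; 0b1011 ⊕ 0b1011 = 0b0000.
C[3]: E(K, 0b0000) = 0b1111; 0b0001 ⊕ 0b1111 = 0b1110.
C[4]: E(K, 0b1110) = 0b1001; 0b1110 ⊕ 0b1001 = 0b0111.

C[1] = 0b1100, C[2] = 0b0000, C[3] = 0b1110, C[4] = 0b0111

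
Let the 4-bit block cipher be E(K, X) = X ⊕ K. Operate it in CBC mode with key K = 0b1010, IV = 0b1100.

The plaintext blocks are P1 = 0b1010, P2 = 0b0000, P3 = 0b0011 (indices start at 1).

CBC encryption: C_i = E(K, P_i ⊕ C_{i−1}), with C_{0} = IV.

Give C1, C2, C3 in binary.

C1 = 0b1100, C2 = 0b0110, C3 = 0b1111

C1: P1 ⊕ 0b1100 = 0b0110; E(K, 0b0110) = 0b1100.
C2: P2 ⊕ 0b1100 = 0b1100; E(K, 0b1100) = 0b0110.
C3: P3 ⊕ 0b0110 = 0b0101; E(K, 0b0101) = 0b1111.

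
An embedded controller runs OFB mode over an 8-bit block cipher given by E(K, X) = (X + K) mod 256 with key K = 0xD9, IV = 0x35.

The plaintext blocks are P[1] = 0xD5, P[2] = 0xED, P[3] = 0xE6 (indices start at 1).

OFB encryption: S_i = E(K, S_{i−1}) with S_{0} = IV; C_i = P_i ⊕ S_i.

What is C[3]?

C[3] = 0x26

C[1]: S = E(K, 0x35) = 0x0E; 0xD5 ⊕ 0x0E = 0xDB.
C[2]: S = E(K, 0x0E) = 0xE7; 0xED ⊕ 0xE7 = 0x0A.
C[3]: S = E(K, 0xE7) = 0xC0; 0xE6 ⊕ 0xC0 = 0x26.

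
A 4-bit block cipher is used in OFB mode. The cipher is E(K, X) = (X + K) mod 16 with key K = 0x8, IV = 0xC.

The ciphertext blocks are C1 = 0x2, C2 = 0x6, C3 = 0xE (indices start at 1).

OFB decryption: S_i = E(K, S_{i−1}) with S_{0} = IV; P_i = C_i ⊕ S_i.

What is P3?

P1: S = E(K, 0xC) = 0x4; 0x2 ⊕ 0x4 = 0x6.
P2: S = E(K, 0x4) = 0xC; 0x6 ⊕ 0xC = 0xA.
P3: S = E(K, 0xC) = 0x4; 0xE ⊕ 0x4 = 0xA.

P3 = 0xA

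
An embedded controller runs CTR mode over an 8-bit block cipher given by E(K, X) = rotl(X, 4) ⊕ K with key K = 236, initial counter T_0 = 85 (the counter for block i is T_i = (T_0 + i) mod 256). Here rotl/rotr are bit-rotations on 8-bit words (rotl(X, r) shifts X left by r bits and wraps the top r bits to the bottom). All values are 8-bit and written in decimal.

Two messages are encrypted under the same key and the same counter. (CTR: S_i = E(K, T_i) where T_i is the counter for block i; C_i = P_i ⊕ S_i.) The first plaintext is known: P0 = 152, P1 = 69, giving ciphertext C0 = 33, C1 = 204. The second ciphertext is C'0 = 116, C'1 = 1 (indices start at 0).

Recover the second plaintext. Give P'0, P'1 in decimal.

In CTR with a reused counter, both messages share the same keystream S_i, so C_i ⊕ C'_i = P_i ⊕ P'_i and thus P'_i = P_i ⊕ C_i ⊕ C'_i.
P'0: 152 ⊕ 33 ⊕ 116 = 205.
P'1: 69 ⊕ 204 ⊕ 1 = 136.

P'0 = 205, P'1 = 136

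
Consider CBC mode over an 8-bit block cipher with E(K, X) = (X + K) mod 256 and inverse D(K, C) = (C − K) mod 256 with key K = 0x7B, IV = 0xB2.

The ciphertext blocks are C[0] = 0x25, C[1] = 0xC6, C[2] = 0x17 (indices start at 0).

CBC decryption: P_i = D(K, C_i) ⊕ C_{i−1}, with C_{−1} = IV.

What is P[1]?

P[1] = 0x6E

P[1]: D(K, 0xC6) = 0x4B; 0x4B ⊕ 0x25 = 0x6E.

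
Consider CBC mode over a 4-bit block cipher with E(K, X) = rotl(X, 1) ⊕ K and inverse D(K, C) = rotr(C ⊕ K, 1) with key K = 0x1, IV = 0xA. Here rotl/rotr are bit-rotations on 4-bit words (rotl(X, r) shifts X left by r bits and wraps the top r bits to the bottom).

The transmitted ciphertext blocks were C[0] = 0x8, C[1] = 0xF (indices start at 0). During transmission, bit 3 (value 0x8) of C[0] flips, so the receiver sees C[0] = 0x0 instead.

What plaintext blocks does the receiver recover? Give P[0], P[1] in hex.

P[0] = 0x2, P[1] = 0x7

CBC decryption: P_i = D(K, C_i) ⊕ C_{i−1}, with C_{−1} = IV.
Only C[0] changed, to 0x0. In CBC, a change in C_i garbles P_i and flips the same bit in P_{i+1}. Decrypting the received ciphertext:
P[0]: D(K, 0x0) = 0x8; 0x8 ⊕ 0xA = 0x2.
P[1]: D(K, 0xF) = 0x7; 0x7 ⊕ 0x0 = 0x7.
Blocks that differ from the original plaintext: P[0], P[1].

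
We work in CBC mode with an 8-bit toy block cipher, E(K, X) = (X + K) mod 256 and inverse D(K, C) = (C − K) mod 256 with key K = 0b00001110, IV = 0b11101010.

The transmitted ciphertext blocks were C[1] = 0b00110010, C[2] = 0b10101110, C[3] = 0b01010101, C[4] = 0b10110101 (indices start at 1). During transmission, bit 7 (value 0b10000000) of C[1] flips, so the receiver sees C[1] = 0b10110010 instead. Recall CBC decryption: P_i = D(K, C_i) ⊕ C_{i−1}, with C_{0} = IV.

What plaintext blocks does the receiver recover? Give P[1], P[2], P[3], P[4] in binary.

P[1] = 0b01001110, P[2] = 0b00010010, P[3] = 0b11101001, P[4] = 0b11110010

Only C[1] changed, to 0b10110010. In CBC, a change in C_i garbles P_i and flips the same bit in P_{i+1}. Decrypting the received ciphertext:
P[1]: D(K, 0b10110010) = 0b10100100; 0b10100100 ⊕ 0b11101010 = 0b01001110.
P[2]: D(K, 0b10101110) = 0b10100000; 0b10100000 ⊕ 0b10110010 = 0b00010010.
P[3]: D(K, 0b01010101) = 0b01000111; 0b01000111 ⊕ 0b10101110 = 0b11101001.
P[4]: D(K, 0b10110101) = 0b10100111; 0b10100111 ⊕ 0b01010101 = 0b11110010.
Blocks that differ from the original plaintext: P[1], P[2].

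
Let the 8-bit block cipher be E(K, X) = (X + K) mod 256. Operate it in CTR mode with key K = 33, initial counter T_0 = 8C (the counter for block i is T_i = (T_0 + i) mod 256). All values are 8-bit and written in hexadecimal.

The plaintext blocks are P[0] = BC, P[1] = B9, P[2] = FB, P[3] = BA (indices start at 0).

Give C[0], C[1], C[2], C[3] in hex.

CTR encryption: S_i = E(K, T_i) where T_i is the counter for block i; C_i = P_i ⊕ S_i.
C[0]: T = 8C, S = E(K, T) = BF; BC ⊕ BF = 03.
C[1]: T = 8D, S = E(K, T) = C0; B9 ⊕ C0 = 79.
C[2]: T = 8E, S = E(K, T) = C1; FB ⊕ C1 = 3A.
C[3]: T = 8F, S = E(K, T) = C2; BA ⊕ C2 = 78.

C[0] = 03, C[1] = 79, C[2] = 3A, C[3] = 78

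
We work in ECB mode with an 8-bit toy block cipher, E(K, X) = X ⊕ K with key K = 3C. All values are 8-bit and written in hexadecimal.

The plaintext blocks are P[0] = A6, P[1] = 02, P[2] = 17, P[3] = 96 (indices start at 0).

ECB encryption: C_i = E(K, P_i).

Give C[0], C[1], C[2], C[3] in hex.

C[0] = 9A, C[1] = 3E, C[2] = 2B, C[3] = AA

C[0]: E(K, A6) = 9A.
C[1]: E(K, 02) = 3E.
C[2]: E(K, 17) = 2B.
C[3]: E(K, 96) = AA.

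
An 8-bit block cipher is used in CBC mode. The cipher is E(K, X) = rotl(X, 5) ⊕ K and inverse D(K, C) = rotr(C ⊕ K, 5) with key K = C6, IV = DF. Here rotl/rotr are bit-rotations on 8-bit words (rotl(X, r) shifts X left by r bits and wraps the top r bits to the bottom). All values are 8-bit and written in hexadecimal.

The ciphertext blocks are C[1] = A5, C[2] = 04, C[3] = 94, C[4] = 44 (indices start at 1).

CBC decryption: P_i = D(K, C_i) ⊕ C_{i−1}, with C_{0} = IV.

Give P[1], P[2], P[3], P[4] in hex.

P[1]: D(K, A5) = 1B; 1B ⊕ DF = C4.
P[2]: D(K, 04) = 16; 16 ⊕ A5 = B3.
P[3]: D(K, 94) = 92; 92 ⊕ 04 = 96.
P[4]: D(K, 44) = 14; 14 ⊕ 94 = 80.

P[1] = C4, P[2] = B3, P[3] = 96, P[4] = 80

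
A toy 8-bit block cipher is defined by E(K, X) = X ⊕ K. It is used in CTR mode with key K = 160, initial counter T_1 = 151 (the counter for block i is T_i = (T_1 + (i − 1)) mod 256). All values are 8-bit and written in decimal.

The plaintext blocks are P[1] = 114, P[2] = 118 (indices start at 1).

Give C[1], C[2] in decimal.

CTR encryption: S_i = E(K, T_i) where T_i is the counter for block i; C_i = P_i ⊕ S_i.
C[1]: T = 151, S = E(K, T) = 55; 114 ⊕ 55 = 69.
C[2]: T = 152, S = E(K, T) = 56; 118 ⊕ 56 = 78.

C[1] = 69, C[2] = 78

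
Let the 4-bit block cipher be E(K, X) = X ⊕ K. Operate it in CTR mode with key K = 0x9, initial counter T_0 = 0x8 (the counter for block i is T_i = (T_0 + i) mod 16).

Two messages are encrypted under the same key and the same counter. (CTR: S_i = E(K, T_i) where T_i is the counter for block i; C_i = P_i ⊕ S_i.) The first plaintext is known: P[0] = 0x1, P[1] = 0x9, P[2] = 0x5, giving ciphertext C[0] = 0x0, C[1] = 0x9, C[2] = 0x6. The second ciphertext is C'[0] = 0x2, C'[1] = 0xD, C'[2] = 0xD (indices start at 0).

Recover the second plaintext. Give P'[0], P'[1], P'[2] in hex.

In CTR with a reused counter, both messages share the same keystream S_i, so C_i ⊕ C'_i = P_i ⊕ P'_i and thus P'_i = P_i ⊕ C_i ⊕ C'_i.
P'[0]: 0x1 ⊕ 0x0 ⊕ 0x2 = 0x3.
P'[1]: 0x9 ⊕ 0x9 ⊕ 0xD = 0xD.
P'[2]: 0x5 ⊕ 0x6 ⊕ 0xD = 0xE.

P'[0] = 0x3, P'[1] = 0xD, P'[2] = 0xE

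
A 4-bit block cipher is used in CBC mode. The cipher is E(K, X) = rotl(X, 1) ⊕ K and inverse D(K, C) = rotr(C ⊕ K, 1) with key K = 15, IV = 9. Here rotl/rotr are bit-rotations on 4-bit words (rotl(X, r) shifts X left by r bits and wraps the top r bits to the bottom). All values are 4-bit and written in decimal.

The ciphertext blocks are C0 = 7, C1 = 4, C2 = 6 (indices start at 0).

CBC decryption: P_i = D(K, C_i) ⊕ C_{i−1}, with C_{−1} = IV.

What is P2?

P2: D(K, 6) = 12; 12 ⊕ 4 = 8.

P2 = 8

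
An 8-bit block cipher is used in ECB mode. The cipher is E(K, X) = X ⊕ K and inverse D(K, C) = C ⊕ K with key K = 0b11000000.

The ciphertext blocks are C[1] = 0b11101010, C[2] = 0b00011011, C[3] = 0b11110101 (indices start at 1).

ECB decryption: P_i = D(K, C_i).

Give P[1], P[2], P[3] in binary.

P[1]: D(K, 0b11101010) = 0b00101010.
P[2]: D(K, 0b00011011) = 0b11011011.
P[3]: D(K, 0b11110101) = 0b00110101.

P[1] = 0b00101010, P[2] = 0b11011011, P[3] = 0b00110101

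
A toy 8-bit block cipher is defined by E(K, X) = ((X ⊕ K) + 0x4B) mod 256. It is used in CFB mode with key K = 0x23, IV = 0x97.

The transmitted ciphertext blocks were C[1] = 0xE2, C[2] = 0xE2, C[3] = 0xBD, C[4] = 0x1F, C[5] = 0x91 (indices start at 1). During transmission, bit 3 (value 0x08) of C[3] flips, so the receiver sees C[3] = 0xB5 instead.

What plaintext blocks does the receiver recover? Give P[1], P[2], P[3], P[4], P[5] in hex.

CFB decryption: P_i = C_i ⊕ E(K, C_{i−1}), with C_{0} = IV.
Only C[3] changed, to 0xB5. In CFB, a change in C_i flips the same bit in P_i and garbles P_{i+1}. Decrypting the received ciphertext:
P[1]: E(K, 0x97) = 0xFF; 0xE2 ⊕ 0xFF = 0x1D.
P[2]: E(K, 0xE2) = 0x0C; 0xE2 ⊕ 0x0C = 0xEE.
P[3]: E(K, 0xE2) = 0x0C; 0xB5 ⊕ 0x0C = 0xB9.
P[4]: E(K, 0xB5) = 0xE1; 0x1F ⊕ 0xE1 = 0xFE.
P[5]: E(K, 0x1F) = 0x87; 0x91 ⊕ 0x87 = 0x16.
Blocks that differ from the original plaintext: P[3], P[4].

P[1] = 0x1D, P[2] = 0xEE, P[3] = 0xB9, P[4] = 0xFE, P[5] = 0x16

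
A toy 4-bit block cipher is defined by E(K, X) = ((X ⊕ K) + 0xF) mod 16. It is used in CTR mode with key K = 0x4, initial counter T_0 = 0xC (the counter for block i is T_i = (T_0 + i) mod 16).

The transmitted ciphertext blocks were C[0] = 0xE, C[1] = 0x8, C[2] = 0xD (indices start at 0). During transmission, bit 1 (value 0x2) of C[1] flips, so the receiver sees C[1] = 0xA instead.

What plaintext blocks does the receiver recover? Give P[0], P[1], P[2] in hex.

P[0] = 0x9, P[1] = 0x2, P[2] = 0x4

CTR decryption: S_i = E(K, T_i) where T_i is the counter for block i; P_i = C_i ⊕ S_i.
Only C[1] changed, to 0xA. In CTR, a change in C_i flips the same bit in P_i only; the keystream is unaffected. Decrypting the received ciphertext:
P[0]: T = 0xC, S = E(K, T) = 0x7; 0xE ⊕ 0x7 = 0x9.
P[1]: T = 0xD, S = E(K, T) = 0x8; 0xA ⊕ 0x8 = 0x2.
P[2]: T = 0xE, S = E(K, T) = 0x9; 0xD ⊕ 0x9 = 0x4.
Blocks that differ from the original plaintext: P[1].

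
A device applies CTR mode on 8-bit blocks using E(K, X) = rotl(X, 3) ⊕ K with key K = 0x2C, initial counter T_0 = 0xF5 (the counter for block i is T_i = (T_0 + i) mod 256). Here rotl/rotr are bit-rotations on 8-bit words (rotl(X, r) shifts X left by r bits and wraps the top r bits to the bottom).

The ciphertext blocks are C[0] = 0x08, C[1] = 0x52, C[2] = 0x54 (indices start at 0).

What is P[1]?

CTR decryption: S_i = E(K, T_i) where T_i is the counter for block i; P_i = C_i ⊕ S_i.
P[1]: T = 0xF6, S = E(K, T) = 0x9B; 0x52 ⊕ 0x9B = 0xC9.

P[1] = 0xC9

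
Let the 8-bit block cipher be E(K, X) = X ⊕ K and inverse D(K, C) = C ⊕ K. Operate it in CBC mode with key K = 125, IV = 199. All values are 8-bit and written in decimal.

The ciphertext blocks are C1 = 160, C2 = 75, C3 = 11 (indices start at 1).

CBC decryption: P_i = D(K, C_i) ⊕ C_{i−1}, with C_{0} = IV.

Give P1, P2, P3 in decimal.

P1: D(K, 160) = 221; 221 ⊕ 199 = 26.
P2: D(K, 75) = 54; 54 ⊕ 160 = 150.
P3: D(K, 11) = 118; 118 ⊕ 75 = 61.

P1 = 26, P2 = 150, P3 = 61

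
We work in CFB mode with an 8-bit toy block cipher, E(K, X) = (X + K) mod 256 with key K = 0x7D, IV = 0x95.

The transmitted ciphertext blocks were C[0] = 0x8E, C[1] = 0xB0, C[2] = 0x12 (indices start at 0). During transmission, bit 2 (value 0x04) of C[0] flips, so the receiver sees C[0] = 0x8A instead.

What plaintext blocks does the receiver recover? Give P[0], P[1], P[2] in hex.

CFB decryption: P_i = C_i ⊕ E(K, C_{i−1}), with C_{−1} = IV.
Only C[0] changed, to 0x8A. In CFB, a change in C_i flips the same bit in P_i and garbles P_{i+1}. Decrypting the received ciphertext:
P[0]: E(K, 0x95) = 0x12; 0x8A ⊕ 0x12 = 0x98.
P[1]: E(K, 0x8A) = 0x07; 0xB0 ⊕ 0x07 = 0xB7.
P[2]: E(K, 0xB0) = 0x2D; 0x12 ⊕ 0x2D = 0x3F.
Blocks that differ from the original plaintext: P[0], P[1].

P[0] = 0x98, P[1] = 0xB7, P[2] = 0x3F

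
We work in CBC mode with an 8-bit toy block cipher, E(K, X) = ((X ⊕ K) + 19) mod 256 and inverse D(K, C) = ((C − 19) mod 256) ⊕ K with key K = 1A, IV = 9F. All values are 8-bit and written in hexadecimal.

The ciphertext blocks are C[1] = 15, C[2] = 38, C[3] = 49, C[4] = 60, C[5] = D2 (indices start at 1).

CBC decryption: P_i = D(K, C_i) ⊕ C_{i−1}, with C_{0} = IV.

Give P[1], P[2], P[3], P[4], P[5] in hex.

P[1] = 79, P[2] = 10, P[3] = 12, P[4] = 14, P[5] = C3

P[1]: D(K, 15) = E6; E6 ⊕ 9F = 79.
P[2]: D(K, 38) = 05; 05 ⊕ 15 = 10.
P[3]: D(K, 49) = 2A; 2A ⊕ 38 = 12.
P[4]: D(K, 60) = 5D; 5D ⊕ 49 = 14.
P[5]: D(K, D2) = A3; A3 ⊕ 60 = C3.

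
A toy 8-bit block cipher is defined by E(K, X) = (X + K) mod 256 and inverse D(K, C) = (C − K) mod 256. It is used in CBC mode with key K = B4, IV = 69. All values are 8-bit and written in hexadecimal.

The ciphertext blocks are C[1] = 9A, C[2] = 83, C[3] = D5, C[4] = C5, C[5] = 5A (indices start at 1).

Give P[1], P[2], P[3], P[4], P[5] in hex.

P[1] = 8F, P[2] = 55, P[3] = A2, P[4] = C4, P[5] = 63

CBC decryption: P_i = D(K, C_i) ⊕ C_{i−1}, with C_{0} = IV.
P[1]: D(K, 9A) = E6; E6 ⊕ 69 = 8F.
P[2]: D(K, 83) = CF; CF ⊕ 9A = 55.
P[3]: D(K, D5) = 21; 21 ⊕ 83 = A2.
P[4]: D(K, C5) = 11; 11 ⊕ D5 = C4.
P[5]: D(K, 5A) = A6; A6 ⊕ C5 = 63.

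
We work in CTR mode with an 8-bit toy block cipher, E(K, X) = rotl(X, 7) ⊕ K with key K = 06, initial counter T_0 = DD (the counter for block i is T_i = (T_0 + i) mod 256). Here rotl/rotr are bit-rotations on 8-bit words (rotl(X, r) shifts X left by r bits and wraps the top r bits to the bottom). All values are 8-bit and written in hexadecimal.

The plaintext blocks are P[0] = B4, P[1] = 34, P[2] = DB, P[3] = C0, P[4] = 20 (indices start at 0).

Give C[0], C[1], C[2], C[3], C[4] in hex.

CTR encryption: S_i = E(K, T_i) where T_i is the counter for block i; C_i = P_i ⊕ S_i.
C[0]: T = DD, S = E(K, T) = E8; B4 ⊕ E8 = 5C.
C[1]: T = DE, S = E(K, T) = 69; 34 ⊕ 69 = 5D.
C[2]: T = DF, S = E(K, T) = E9; DB ⊕ E9 = 32.
C[3]: T = E0, S = E(K, T) = 76; C0 ⊕ 76 = B6.
C[4]: T = E1, S = E(K, T) = F6; 20 ⊕ F6 = D6.

C[0] = 5C, C[1] = 5D, C[2] = 32, C[3] = B6, C[4] = D6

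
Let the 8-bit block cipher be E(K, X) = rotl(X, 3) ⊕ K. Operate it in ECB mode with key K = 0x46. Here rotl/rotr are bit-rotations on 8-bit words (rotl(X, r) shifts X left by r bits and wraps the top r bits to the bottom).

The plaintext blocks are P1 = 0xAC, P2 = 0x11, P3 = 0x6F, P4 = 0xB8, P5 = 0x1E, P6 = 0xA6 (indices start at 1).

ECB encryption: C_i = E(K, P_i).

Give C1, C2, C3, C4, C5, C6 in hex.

C1: E(K, 0xAC) = 0x23.
C2: E(K, 0x11) = 0xCE.
C3: E(K, 0x6F) = 0x3D.
C4: E(K, 0xB8) = 0x83.
C5: E(K, 0x1E) = 0xB6.
C6: E(K, 0xA6) = 0x73.

C1 = 0x23, C2 = 0xCE, C3 = 0x3D, C4 = 0x83, C5 = 0xB6, C6 = 0x73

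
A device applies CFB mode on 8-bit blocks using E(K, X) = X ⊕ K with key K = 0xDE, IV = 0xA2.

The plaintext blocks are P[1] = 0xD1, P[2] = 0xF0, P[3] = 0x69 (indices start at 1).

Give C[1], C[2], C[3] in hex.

C[1] = 0xAD, C[2] = 0x83, C[3] = 0x34

CFB encryption: C_i = P_i ⊕ E(K, C_{i−1}), with C_{0} = IV.
C[1]: E(K, 0xA2) = 0x7C; 0xD1 ⊕ 0x7C = 0xAD.
C[2]: E(K, 0xAD) = 0x73; 0xF0 ⊕ 0x73 = 0x83.
C[3]: E(K, 0x83) = 0x5D; 0x69 ⊕ 0x5D = 0x34.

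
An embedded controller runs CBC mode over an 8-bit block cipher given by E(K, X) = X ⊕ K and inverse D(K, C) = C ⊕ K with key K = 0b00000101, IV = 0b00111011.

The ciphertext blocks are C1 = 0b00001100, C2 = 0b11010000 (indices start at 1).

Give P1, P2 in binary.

P1 = 0b00110010, P2 = 0b11011001

CBC decryption: P_i = D(K, C_i) ⊕ C_{i−1}, with C_{0} = IV.
P1: D(K, 0b00001100) = 0b00001001; 0b00001001 ⊕ 0b00111011 = 0b00110010.
P2: D(K, 0b11010000) = 0b11010101; 0b11010101 ⊕ 0b00001100 = 0b11011001.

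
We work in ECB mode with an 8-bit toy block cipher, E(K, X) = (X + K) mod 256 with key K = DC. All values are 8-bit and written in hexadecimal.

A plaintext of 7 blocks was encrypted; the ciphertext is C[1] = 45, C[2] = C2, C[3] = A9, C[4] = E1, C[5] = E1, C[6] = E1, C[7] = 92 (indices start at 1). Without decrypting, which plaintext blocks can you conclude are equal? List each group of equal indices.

P[4] = P[5] = P[6]

ECB encrypts each block independently with the same key, so equal ciphertext blocks imply equal plaintext blocks.
C[4] = C[5] = C[6] = E1, so P[4] = P[5] = P[6].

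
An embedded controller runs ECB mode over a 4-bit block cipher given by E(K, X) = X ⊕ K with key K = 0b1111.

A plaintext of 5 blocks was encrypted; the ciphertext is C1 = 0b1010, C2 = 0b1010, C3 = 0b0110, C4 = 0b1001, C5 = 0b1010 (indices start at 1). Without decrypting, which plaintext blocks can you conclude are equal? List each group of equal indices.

ECB encrypts each block independently with the same key, so equal ciphertext blocks imply equal plaintext blocks.
C1 = C2 = C5 = 0b1010, so P1 = P2 = P5.

P1 = P2 = P5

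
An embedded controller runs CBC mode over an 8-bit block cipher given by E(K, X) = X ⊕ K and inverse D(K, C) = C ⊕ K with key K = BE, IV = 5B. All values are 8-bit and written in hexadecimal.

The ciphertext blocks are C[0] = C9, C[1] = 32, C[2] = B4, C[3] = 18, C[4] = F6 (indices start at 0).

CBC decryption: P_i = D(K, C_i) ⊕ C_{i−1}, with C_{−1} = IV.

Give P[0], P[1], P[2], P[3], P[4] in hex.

P[0] = 2C, P[1] = 45, P[2] = 38, P[3] = 12, P[4] = 50

P[0]: D(K, C9) = 77; 77 ⊕ 5B = 2C.
P[1]: D(K, 32) = 8C; 8C ⊕ C9 = 45.
P[2]: D(K, B4) = 0A; 0A ⊕ 32 = 38.
P[3]: D(K, 18) = A6; A6 ⊕ B4 = 12.
P[4]: D(K, F6) = 48; 48 ⊕ 18 = 50.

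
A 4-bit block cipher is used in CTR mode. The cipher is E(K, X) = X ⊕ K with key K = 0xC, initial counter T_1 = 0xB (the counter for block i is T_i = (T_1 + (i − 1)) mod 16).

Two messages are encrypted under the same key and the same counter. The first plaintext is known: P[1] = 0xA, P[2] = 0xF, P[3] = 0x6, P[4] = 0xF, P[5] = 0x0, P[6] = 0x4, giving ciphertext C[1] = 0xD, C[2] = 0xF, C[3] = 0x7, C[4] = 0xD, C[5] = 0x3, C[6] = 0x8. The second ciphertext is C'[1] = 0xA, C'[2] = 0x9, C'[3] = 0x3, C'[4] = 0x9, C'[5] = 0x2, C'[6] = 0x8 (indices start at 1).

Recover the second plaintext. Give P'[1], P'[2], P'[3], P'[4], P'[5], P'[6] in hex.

P'[1] = 0xD, P'[2] = 0x9, P'[3] = 0x2, P'[4] = 0xB, P'[5] = 0x1, P'[6] = 0x4

In CTR with a reused counter, both messages share the same keystream S_i, so C_i ⊕ C'_i = P_i ⊕ P'_i and thus P'_i = P_i ⊕ C_i ⊕ C'_i.
P'[1]: 0xA ⊕ 0xD ⊕ 0xA = 0xD.
P'[2]: 0xF ⊕ 0xF ⊕ 0x9 = 0x9.
P'[3]: 0x6 ⊕ 0x7 ⊕ 0x3 = 0x2.
P'[4]: 0xF ⊕ 0xD ⊕ 0x9 = 0xB.
P'[5]: 0x0 ⊕ 0x3 ⊕ 0x2 = 0x1.
P'[6]: 0x4 ⊕ 0x8 ⊕ 0x8 = 0x4.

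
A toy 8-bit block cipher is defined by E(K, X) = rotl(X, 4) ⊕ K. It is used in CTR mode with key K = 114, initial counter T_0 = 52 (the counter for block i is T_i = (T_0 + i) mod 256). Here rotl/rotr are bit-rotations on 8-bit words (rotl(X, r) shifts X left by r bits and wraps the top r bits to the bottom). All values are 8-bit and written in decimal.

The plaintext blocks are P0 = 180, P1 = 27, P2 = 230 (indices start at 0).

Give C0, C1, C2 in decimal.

CTR encryption: S_i = E(K, T_i) where T_i is the counter for block i; C_i = P_i ⊕ S_i.
C0: T = 52, S = E(K, T) = 49; 180 ⊕ 49 = 133.
C1: T = 53, S = E(K, T) = 33; 27 ⊕ 33 = 58.
C2: T = 54, S = E(K, T) = 17; 230 ⊕ 17 = 247.

C0 = 133, C1 = 58, C2 = 247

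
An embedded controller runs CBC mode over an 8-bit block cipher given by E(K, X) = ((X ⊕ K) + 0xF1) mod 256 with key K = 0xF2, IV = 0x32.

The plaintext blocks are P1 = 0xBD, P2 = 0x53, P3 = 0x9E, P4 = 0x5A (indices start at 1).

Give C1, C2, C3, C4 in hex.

C1 = 0x6E, C2 = 0xC0, C3 = 0x9D, C4 = 0x26

CBC encryption: C_i = E(K, P_i ⊕ C_{i−1}), with C_{0} = IV.
C1: P1 ⊕ 0x32 = 0x8F; E(K, 0x8F) = 0x6E.
C2: P2 ⊕ 0x6E = 0x3D; E(K, 0x3D) = 0xC0.
C3: P3 ⊕ 0xC0 = 0x5E; E(K, 0x5E) = 0x9D.
C4: P4 ⊕ 0x9D = 0xC7; E(K, 0xC7) = 0x26.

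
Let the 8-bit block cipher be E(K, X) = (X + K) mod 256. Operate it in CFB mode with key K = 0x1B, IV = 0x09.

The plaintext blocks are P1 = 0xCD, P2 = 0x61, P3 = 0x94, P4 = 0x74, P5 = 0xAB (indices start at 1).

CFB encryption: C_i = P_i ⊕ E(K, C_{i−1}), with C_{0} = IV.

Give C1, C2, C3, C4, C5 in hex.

C1: E(K, 0x09) = 0x24; 0xCD ⊕ 0x24 = 0xE9.
C2: E(K, 0xE9) = 0x04; 0x61 ⊕ 0x04 = 0x65.
C3: E(K, 0x65) = 0x80; 0x94 ⊕ 0x80 = 0x14.
C4: E(K, 0x14) = 0x2F; 0x74 ⊕ 0x2F = 0x5B.
C5: E(K, 0x5B) = 0x76; 0xAB ⊕ 0x76 = 0xDD.

C1 = 0xE9, C2 = 0x65, C3 = 0x14, C4 = 0x5B, C5 = 0xDD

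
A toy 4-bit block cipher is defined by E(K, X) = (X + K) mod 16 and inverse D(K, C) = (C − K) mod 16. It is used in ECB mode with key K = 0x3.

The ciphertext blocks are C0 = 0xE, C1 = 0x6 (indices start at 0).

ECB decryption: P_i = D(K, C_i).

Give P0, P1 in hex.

P0 = 0xB, P1 = 0x3

P0: D(K, 0xE) = 0xB.
P1: D(K, 0x6) = 0x3.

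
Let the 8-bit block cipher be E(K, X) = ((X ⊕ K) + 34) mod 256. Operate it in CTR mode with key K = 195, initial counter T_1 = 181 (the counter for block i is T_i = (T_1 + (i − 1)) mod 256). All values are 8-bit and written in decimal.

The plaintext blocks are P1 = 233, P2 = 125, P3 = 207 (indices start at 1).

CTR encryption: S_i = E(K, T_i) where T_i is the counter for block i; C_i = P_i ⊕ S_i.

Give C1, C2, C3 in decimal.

C1 = 113, C2 = 234, C3 = 89

C1: T = 181, S = E(K, T) = 152; 233 ⊕ 152 = 113.
C2: T = 182, S = E(K, T) = 151; 125 ⊕ 151 = 234.
C3: T = 183, S = E(K, T) = 150; 207 ⊕ 150 = 89.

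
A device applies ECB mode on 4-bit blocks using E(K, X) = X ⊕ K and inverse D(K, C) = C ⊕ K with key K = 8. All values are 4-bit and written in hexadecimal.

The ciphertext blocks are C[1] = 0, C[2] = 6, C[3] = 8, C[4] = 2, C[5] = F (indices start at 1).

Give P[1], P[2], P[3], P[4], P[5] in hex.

P[1] = 8, P[2] = E, P[3] = 0, P[4] = A, P[5] = 7

ECB decryption: P_i = D(K, C_i).
P[1]: D(K, 0) = 8.
P[2]: D(K, 6) = E.
P[3]: D(K, 8) = 0.
P[4]: D(K, 2) = A.
P[5]: D(K, F) = 7.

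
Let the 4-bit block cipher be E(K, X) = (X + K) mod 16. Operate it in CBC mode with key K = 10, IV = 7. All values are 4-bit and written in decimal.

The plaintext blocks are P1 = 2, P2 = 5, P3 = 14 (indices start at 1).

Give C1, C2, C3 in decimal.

CBC encryption: C_i = E(K, P_i ⊕ C_{i−1}), with C_{0} = IV.
C1: P1 ⊕ 7 = 5; E(K, 5) = 15.
C2: P2 ⊕ 15 = 10; E(K, 10) = 4.
C3: P3 ⊕ 4 = 10; E(K, 10) = 4.

C1 = 15, C2 = 4, C3 = 4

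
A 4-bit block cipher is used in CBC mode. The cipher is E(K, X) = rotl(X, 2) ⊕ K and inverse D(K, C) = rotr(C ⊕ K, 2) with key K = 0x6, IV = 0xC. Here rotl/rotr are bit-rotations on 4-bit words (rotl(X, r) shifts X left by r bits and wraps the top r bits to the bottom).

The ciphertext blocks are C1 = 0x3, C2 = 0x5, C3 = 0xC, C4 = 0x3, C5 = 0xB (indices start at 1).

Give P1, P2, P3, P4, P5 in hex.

CBC decryption: P_i = D(K, C_i) ⊕ C_{i−1}, with C_{0} = IV.
P1: D(K, 0x3) = 0x5; 0x5 ⊕ 0xC = 0x9.
P2: D(K, 0x5) = 0xC; 0xC ⊕ 0x3 = 0xF.
P3: D(K, 0xC) = 0xA; 0xA ⊕ 0x5 = 0xF.
P4: D(K, 0x3) = 0x5; 0x5 ⊕ 0xC = 0x9.
P5: D(K, 0xB) = 0x7; 0x7 ⊕ 0x3 = 0x4.

P1 = 0x9, P2 = 0xF, P3 = 0xF, P4 = 0x9, P5 = 0x4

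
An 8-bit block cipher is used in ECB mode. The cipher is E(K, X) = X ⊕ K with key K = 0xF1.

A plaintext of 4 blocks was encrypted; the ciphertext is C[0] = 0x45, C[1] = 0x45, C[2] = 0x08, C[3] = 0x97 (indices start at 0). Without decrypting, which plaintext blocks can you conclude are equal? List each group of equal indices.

ECB encrypts each block independently with the same key, so equal ciphertext blocks imply equal plaintext blocks.
C[0] = C[1] = 0x45, so P[0] = P[1].

P[0] = P[1]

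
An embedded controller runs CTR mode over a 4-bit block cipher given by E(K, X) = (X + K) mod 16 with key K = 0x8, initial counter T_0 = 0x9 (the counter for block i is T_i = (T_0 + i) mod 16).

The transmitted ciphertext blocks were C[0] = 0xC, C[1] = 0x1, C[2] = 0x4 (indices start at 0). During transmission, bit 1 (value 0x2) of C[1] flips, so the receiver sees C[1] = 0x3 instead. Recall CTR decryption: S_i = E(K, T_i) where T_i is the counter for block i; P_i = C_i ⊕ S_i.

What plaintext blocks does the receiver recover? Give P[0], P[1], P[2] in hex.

Only C[1] changed, to 0x3. In CTR, a change in C_i flips the same bit in P_i only; the keystream is unaffected. Decrypting the received ciphertext:
P[0]: T = 0x9, S = E(K, T) = 0x1; 0xC ⊕ 0x1 = 0xD.
P[1]: T = 0xA, S = E(K, T) = 0x2; 0x3 ⊕ 0x2 = 0x1.
P[2]: T = 0xB, S = E(K, T) = 0x3; 0x4 ⊕ 0x3 = 0x7.
Blocks that differ from the original plaintext: P[1].

P[0] = 0xD, P[1] = 0x1, P[2] = 0x7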